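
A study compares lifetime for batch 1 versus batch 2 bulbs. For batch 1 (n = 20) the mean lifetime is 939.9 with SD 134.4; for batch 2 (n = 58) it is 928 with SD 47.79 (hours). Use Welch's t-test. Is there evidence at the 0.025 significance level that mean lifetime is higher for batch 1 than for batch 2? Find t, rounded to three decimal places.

0.388

Let group 1 = batch 1, group 2 = batch 2. H0: μ_1 = μ_2; H1: μ_1 > μ_2 (Welch's two-sample t-test, right-tailed).
t = (x̄_1 − x̄_2)/√(s_1²/n_1 + s_2²/n_2) = (939.9 − 928)/√(134.4²/20 + 47.79²/58) = 0.388
Welch–Satterthwaite df ≈ 20.68
p-value = P(T ≥ 0.388) ≈ 0.351
Since p ≈ 0.351 > α = 0.025, fail to reject H0; the data do not provide sufficient evidence against H0.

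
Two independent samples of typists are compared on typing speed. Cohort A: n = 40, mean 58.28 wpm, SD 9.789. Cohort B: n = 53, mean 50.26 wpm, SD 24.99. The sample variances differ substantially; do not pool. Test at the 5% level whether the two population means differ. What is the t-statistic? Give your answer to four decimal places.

2.1299

Let group 1 = cohort A, group 2 = cohort B. H0: μ_1 = μ_2; H1: μ_1 ≠ μ_2 (Welch's two-sample t-test, two-sided).
t = (x̄_1 − x̄_2)/√(s_1²/n_1 + s_2²/n_2) = (58.28 − 50.26)/√(9.789²/40 + 24.99²/53) = 2.1299
Welch–Satterthwaite df ≈ 71.36
Two-sided p-value ≈ 0.037
Since p ≈ 0.037 < α = 0.05, reject H0; the data support H1.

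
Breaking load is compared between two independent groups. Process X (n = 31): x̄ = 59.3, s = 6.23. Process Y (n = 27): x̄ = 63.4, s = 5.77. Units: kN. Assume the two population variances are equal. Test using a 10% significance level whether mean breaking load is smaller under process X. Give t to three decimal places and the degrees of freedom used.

t = -2.587, df = 56

Let group 1 = process X, group 2 = process Y. H0: μ_1 = μ_2; H1: μ_1 < μ_2 (two-sample pooled-variance t-test, left-tailed).
s_p² = [(31−1)·6.23² + (27−1)·5.77²]/(31+27−2) = 36.25
t = (59.3 − 63.4)/√[36.25·(1/31 + 1/27)] = -2.587
df = n₁ + n₂ − 2 = 56
p-value = P(T ≤ -2.587) ≈ 0.006
Since p ≈ 0.006 < α = 0.1, reject H0; the data support H1.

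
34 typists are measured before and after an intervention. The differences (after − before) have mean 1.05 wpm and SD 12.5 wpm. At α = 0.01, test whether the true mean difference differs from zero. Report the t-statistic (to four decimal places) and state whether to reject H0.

t = 0.4898; fail to reject H0

H0: μ_d = 0; H1: μ_d ≠ 0 (paired t-test on the differences, two-sided).
t = d̄/(s_d/√n) = 1.05/(12.5/√34) = 0.4898
df = n − 1 = 33
Two-sided p-value ≈ 0.6275
Since p ≈ 0.6275 > α = 0.01, fail to reject H0; the evidence is not statistically significant.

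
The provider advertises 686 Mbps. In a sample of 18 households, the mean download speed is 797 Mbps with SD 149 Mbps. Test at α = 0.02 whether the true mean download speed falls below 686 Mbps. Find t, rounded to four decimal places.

3.1606

H0: μ = 686; H1: μ < 686 (one-sample t-test, left-tailed).
t = (x̄ − μ₀)/(s/√n) = (797 − 686)/(149/√18) = 3.1606
df = n − 1 = 17
p-value = P(T ≤ 3.1606) ≈ 0.997
Since p ≈ 0.997 > α = 0.02, fail to reject H0; the data do not provide sufficient evidence against H0.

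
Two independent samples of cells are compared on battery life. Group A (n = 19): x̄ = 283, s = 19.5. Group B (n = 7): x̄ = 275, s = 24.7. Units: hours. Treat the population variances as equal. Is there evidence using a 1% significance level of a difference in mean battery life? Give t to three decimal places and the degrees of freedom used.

t = 0.865, df = 24

Let group 1 = group A, group 2 = group B. H0: μ_1 = μ_2; H1: μ_1 ≠ μ_2 (two-sample pooled-variance t-test, two-sided).
s_p² = [(19−1)·19.5² + (7−1)·24.7²]/(19+7−2) = 437.71
t = (283 − 275)/√[437.71·(1/19 + 1/7)] = 0.865
df = n₁ + n₂ − 2 = 24
Two-sided p-value ≈ 0.3957
Since p ≈ 0.3957 > α = 0.01, fail to reject H0; the data do not provide sufficient evidence against H0.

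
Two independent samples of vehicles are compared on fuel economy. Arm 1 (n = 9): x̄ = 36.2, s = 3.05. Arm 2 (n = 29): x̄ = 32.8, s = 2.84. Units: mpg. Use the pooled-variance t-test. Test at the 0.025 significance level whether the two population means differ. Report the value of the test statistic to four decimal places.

3.0854

Let group 1 = arm 1, group 2 = arm 2. H0: μ_1 = μ_2; H1: μ_1 ≠ μ_2 (two-sample pooled-variance t-test, two-sided).
s_p² = [(9−1)·3.05² + (29−1)·2.84²]/(9+29−2) = 8.34047
t = (36.2 − 32.8)/√[8.34047·(1/9 + 1/29)] = 3.0854
df = n₁ + n₂ − 2 = 36
Two-sided p-value ≈ 0.004
Since p ≈ 0.004 < α = 0.025, reject H0; the data support H1.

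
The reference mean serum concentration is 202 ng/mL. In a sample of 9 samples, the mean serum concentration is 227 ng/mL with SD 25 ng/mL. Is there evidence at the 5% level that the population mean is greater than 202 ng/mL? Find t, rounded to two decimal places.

3.00

H0: μ = 202; H1: μ > 202 (one-sample t-test, right-tailed).
t = (x̄ − μ₀)/(s/√n) = (227 − 202)/(25/√9) = 3.00
df = n − 1 = 8
p-value = P(T ≥ 3.00) ≈ 0.009
Since p ≈ 0.009 < α = 0.05, reject H0; the evidence is statistically significant.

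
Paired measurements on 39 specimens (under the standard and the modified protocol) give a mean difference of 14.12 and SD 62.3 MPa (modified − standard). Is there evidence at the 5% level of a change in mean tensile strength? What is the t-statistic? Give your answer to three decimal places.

1.415

H0: μ_d = 0; H1: μ_d ≠ 0 (paired t-test on the differences, two-sided).
t = d̄/(s_d/√n) = 14.12/(62.3/√39) = 1.415
df = n − 1 = 38
Two-sided p-value ≈ 0.1651
Since p ≈ 0.1651 > α = 0.05, fail to reject H0; the evidence is not statistically significant.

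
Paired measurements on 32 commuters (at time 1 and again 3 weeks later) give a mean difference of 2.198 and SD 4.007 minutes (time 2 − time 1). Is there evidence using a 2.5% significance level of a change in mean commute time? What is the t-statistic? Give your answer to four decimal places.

3.1030

H0: μ_d = 0; H1: μ_d ≠ 0 (paired t-test on the differences, two-sided).
t = d̄/(s_d/√n) = 2.198/(4.007/√32) = 3.1030
df = n − 1 = 31
Two-sided p-value ≈ 0.004
Since p ≈ 0.004 < α = 0.025, reject H0; the evidence is statistically significant.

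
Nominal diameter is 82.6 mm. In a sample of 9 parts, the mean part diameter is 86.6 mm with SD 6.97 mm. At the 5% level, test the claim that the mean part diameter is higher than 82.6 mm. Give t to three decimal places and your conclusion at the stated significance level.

H0: μ = 82.6; H1: μ > 82.6 (one-sample t-test, right-tailed).
t = (x̄ − μ₀)/(s/√n) = (86.6 − 82.6)/(6.97/√9) = 1.722
df = n − 1 = 8
p-value = P(T ≥ 1.722) ≈ 0.0617
Since p ≈ 0.0617 > α = 0.05, fail to reject H0; the evidence is not statistically significant.

t = 1.722; fail to reject H0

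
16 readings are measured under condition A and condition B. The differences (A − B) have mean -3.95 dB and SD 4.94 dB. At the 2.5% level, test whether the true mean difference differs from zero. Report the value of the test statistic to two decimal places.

-3.20

H0: μ_d = 0; H1: μ_d ≠ 0 (paired t-test on the differences, two-sided).
t = d̄/(s_d/√n) = -3.95/(4.94/√16) = -3.20
df = n − 1 = 15
Two-sided p-value ≈ 0.006
Since p ≈ 0.006 < α = 0.025, reject H0; the evidence is statistically significant.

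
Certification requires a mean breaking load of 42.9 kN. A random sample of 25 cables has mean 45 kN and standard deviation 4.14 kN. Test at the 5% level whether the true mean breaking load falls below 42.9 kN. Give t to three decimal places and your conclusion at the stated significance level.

H0: μ = 42.9; H1: μ < 42.9 (one-sample t-test, left-tailed).
t = (x̄ − μ₀)/(s/√n) = (45 − 42.9)/(4.14/√25) = 2.536
df = n − 1 = 24
p-value = P(T ≤ 2.536) ≈ 0.9909
Since p ≈ 0.9909 > α = 0.05, fail to reject H0; the evidence is not statistically significant.

t = 2.536; fail to reject H0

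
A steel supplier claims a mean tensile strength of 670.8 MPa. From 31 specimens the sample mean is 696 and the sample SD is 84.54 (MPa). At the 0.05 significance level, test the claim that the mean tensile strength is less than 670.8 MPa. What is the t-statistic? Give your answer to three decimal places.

1.660

H0: μ = 670.8; H1: μ < 670.8 (one-sample t-test, left-tailed).
t = (x̄ − μ₀)/(s/√n) = (696 − 670.8)/(84.54/√31) = 1.660
df = n − 1 = 30
p-value = P(T ≤ 1.660) ≈ 0.9463
Since p ≈ 0.9463 > α = 0.05, fail to reject H0; the data do not provide sufficient evidence against H0.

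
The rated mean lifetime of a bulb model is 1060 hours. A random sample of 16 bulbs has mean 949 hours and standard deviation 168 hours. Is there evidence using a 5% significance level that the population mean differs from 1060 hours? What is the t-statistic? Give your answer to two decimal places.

-2.64

H0: μ = 1060; H1: μ ≠ 1060 (one-sample t-test, two-sided).
t = (x̄ − μ₀)/(s/√n) = (949 − 1060)/(168/√16) = -2.64
df = n − 1 = 15
Two-sided p-value ≈ 0.0185
Since p ≈ 0.0185 < α = 0.05, reject H0; the evidence is statistically significant.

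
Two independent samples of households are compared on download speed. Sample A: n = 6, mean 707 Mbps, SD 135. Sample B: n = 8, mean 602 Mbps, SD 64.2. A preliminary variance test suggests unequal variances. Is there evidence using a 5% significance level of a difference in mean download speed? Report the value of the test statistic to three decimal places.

Let group 1 = sample A, group 2 = sample B. H0: μ_1 = μ_2; H1: μ_1 ≠ μ_2 (Welch's two-sample t-test, two-sided).
t = (x̄_1 − x̄_2)/√(s_1²/n_1 + s_2²/n_2) = (707 − 602)/√(135²/6 + 64.2²/8) = 1.762
Welch–Satterthwaite df ≈ 6.70
Two-sided p-value ≈ 0.1234
Since p ≈ 0.1234 > α = 0.05, fail to reject H0; the data do not provide sufficient evidence against H0.

1.762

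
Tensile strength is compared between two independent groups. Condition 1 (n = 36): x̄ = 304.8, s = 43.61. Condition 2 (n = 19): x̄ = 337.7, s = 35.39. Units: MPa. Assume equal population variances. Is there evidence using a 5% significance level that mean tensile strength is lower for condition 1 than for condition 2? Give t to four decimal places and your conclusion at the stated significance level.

t = -2.8296; reject H0

Let group 1 = condition 1, group 2 = condition 2. H0: μ_1 = μ_2; H1: μ_1 < μ_2 (two-sample pooled-variance t-test, left-tailed).
s_p² = [(36−1)·43.61² + (19−1)·35.39²]/(36+19−2) = 1681.29
t = (304.8 − 337.7)/√[1681.29·(1/36 + 1/19)] = -2.8296
df = n₁ + n₂ − 2 = 53
p-value = P(T ≤ -2.8296) ≈ 0.0033
Since p ≈ 0.0033 < α = 0.05, reject H0; the data support H1.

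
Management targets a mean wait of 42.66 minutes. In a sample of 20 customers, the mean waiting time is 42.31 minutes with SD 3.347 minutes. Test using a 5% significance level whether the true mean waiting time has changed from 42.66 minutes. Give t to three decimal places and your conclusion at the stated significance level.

t = -0.468; fail to reject H0

H0: μ = 42.66; H1: μ ≠ 42.66 (one-sample t-test, two-sided).
t = (x̄ − μ₀)/(s/√n) = (42.31 − 42.66)/(3.347/√20) = -0.468
df = n − 1 = 19
Two-sided p-value ≈ 0.645
Since p ≈ 0.645 > α = 0.05, fail to reject H0; the data do not provide sufficient evidence against H0.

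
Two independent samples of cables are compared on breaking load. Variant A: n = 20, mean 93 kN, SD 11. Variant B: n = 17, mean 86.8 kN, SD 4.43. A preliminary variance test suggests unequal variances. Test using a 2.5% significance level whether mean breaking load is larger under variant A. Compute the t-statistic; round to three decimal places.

Let group 1 = variant A, group 2 = variant B. H0: μ_1 = μ_2; H1: μ_1 > μ_2 (Welch's two-sample t-test, right-tailed).
t = (x̄_1 − x̄_2)/√(s_1²/n_1 + s_2²/n_2) = (93 − 86.8)/√(11²/20 + 4.43²/17) = 2.310
Welch–Satterthwaite df ≈ 25.83
p-value = P(T ≥ 2.310) ≈ 0.0146
Since p ≈ 0.0146 < α = 0.025, reject H0; the data support H1.

2.310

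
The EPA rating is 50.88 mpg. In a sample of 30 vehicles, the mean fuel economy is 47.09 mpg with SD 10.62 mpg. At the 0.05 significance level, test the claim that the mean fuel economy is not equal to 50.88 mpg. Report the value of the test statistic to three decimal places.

-1.955

H0: μ = 50.88; H1: μ ≠ 50.88 (one-sample t-test, two-sided).
t = (x̄ − μ₀)/(s/√n) = (47.09 − 50.88)/(10.62/√30) = -1.955
df = n − 1 = 29
Two-sided p-value ≈ 0.0603
Since p ≈ 0.0603 > α = 0.05, fail to reject H0; the data do not provide sufficient evidence against H0.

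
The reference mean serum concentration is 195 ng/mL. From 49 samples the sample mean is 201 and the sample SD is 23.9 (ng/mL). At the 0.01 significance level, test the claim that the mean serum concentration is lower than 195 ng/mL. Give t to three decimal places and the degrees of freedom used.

H0: μ = 195; H1: μ < 195 (one-sample t-test, left-tailed).
t = (x̄ − μ₀)/(s/√n) = (201 − 195)/(23.9/√49) = 1.757
df = n − 1 = 48
p-value = P(T ≤ 1.757) ≈ 0.9574
Since p ≈ 0.9574 > α = 0.01, fail to reject H0; the evidence is not statistically significant.

t = 1.757, df = 48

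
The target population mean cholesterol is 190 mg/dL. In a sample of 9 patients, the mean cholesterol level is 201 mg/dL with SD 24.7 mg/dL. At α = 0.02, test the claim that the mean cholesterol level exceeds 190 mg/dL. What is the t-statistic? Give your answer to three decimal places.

1.336

H0: μ = 190; H1: μ > 190 (one-sample t-test, right-tailed).
t = (x̄ − μ₀)/(s/√n) = (201 − 190)/(24.7/√9) = 1.336
df = n − 1 = 8
p-value = P(T ≥ 1.336) ≈ 0.109
Since p ≈ 0.109 > α = 0.02, fail to reject H0; the data do not provide sufficient evidence against H0.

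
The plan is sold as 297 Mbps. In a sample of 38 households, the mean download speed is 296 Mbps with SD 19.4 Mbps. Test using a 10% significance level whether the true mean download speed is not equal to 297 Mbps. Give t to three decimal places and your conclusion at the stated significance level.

t = -0.318; fail to reject H0

H0: μ = 297; H1: μ ≠ 297 (one-sample t-test, two-sided).
t = (x̄ − μ₀)/(s/√n) = (296 − 297)/(19.4/√38) = -0.318
df = n − 1 = 37
Two-sided p-value ≈ 0.752
Since p ≈ 0.752 > α = 0.1, fail to reject H0; the data do not provide sufficient evidence against H0.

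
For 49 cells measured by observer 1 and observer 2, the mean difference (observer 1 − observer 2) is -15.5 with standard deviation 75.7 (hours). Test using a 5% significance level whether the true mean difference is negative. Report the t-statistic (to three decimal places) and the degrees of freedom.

H0: μ_d = 0; H1: μ_d < 0 (paired t-test on the differences, left-tailed).
t = d̄/(s_d/√n) = -15.5/(75.7/√49) = -1.433
df = n − 1 = 48
p-value = P(T ≤ -1.433) ≈ 0.0791
Since p ≈ 0.0791 > α = 0.05, fail to reject H0; the data do not provide sufficient evidence against H0.

t = -1.433, df = 48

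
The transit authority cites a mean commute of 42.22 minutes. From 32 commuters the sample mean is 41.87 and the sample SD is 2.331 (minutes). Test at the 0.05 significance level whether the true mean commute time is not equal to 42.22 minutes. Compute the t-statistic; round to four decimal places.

H0: μ = 42.22; H1: μ ≠ 42.22 (one-sample t-test, two-sided).
t = (x̄ − μ₀)/(s/√n) = (41.87 − 42.22)/(2.331/√32) = -0.8494
df = n − 1 = 31
Two-sided p-value ≈ 0.4022
Since p ≈ 0.4022 > α = 0.05, fail to reject H0; the evidence is not statistically significant.

-0.8494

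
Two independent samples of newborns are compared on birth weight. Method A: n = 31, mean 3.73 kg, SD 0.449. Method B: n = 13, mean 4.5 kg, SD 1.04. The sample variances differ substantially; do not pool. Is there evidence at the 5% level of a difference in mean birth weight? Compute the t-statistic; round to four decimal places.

Let group 1 = method A, group 2 = method B. H0: μ_1 = μ_2; H1: μ_1 ≠ μ_2 (Welch's two-sample t-test, two-sided).
t = (x̄_1 − x̄_2)/√(s_1²/n_1 + s_2²/n_2) = (3.73 − 4.5)/√(0.449²/31 + 1.04²/13) = -2.5709
Welch–Satterthwaite df ≈ 13.92
Two-sided p-value ≈ 0.022
Since p ≈ 0.022 < α = 0.05, reject H0; the evidence is statistically significant.

-2.5709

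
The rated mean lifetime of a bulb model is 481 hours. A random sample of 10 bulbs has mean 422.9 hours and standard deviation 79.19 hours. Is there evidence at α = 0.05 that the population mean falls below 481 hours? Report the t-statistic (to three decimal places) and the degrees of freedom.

H0: μ = 481; H1: μ < 481 (one-sample t-test, left-tailed).
t = (x̄ − μ₀)/(s/√n) = (422.9 − 481)/(79.19/√10) = -2.320
df = n − 1 = 9
p-value = P(T ≤ -2.320) ≈ 0.0227
Since p ≈ 0.0227 < α = 0.05, reject H0; the evidence is statistically significant.

t = -2.320, df = 9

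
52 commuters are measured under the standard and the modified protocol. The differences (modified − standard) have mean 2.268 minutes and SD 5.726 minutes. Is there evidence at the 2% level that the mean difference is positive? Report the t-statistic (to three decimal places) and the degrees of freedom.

H0: μ_d = 0; H1: μ_d > 0 (paired t-test on the differences, right-tailed).
t = d̄/(s_d/√n) = 2.268/(5.726/√52) = 2.856
df = n − 1 = 51
p-value = P(T ≥ 2.856) ≈ 0.003
Since p ≈ 0.003 < α = 0.02, reject H0; the data support H1.

t = 2.856, df = 51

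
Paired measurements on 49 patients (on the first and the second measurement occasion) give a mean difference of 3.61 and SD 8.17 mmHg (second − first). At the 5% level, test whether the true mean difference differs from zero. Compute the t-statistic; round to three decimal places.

H0: μ_d = 0; H1: μ_d ≠ 0 (paired t-test on the differences, two-sided).
t = d̄/(s_d/√n) = 3.61/(8.17/√49) = 3.093
df = n − 1 = 48
Two-sided p-value ≈ 0.003
Since p ≈ 0.003 < α = 0.05, reject H0; the evidence is statistically significant.

3.093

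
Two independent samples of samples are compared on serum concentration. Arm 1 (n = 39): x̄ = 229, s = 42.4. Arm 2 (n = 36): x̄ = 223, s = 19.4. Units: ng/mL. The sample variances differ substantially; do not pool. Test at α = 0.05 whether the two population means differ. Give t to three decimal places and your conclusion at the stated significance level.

Let group 1 = arm 1, group 2 = arm 2. H0: μ_1 = μ_2; H1: μ_1 ≠ μ_2 (Welch's two-sample t-test, two-sided).
t = (x̄_1 − x̄_2)/√(s_1²/n_1 + s_2²/n_2) = (229 − 223)/√(42.4²/39 + 19.4²/36) = 0.798
Welch–Satterthwaite df ≈ 54.17
Two-sided p-value ≈ 0.428
Since p ≈ 0.428 > α = 0.05, fail to reject H0; the data do not provide sufficient evidence against H0.

t = 0.798; fail to reject H0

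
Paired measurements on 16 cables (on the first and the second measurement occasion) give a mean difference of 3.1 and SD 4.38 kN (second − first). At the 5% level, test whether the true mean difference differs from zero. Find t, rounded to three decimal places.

H0: μ_d = 0; H1: μ_d ≠ 0 (paired t-test on the differences, two-sided).
t = d̄/(s_d/√n) = 3.1/(4.38/√16) = 2.831
df = n − 1 = 15
Two-sided p-value ≈ 0.0126
Since p ≈ 0.0126 < α = 0.05, reject H0; the data support H1.

2.831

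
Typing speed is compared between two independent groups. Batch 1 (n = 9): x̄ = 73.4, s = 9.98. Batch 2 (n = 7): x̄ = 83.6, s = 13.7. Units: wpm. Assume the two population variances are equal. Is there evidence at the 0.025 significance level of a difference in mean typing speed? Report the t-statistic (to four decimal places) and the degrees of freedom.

t = -1.7270, df = 14

Let group 1 = batch 1, group 2 = batch 2. H0: μ_1 = μ_2; H1: μ_1 ≠ μ_2 (two-sample pooled-variance t-test, two-sided).
s_p² = [(9−1)·9.98² + (7−1)·13.7²]/(9+7−2) = 137.353
t = (73.4 − 83.6)/√[137.353·(1/9 + 1/7)] = -1.7270
df = n₁ + n₂ − 2 = 14
Two-sided p-value ≈ 0.106
Since p ≈ 0.106 > α = 0.025, fail to reject H0; the evidence is not statistically significant.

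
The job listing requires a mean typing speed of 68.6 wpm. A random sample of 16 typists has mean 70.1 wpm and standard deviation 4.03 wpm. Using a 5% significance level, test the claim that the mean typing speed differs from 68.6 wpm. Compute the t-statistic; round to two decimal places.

H0: μ = 68.6; H1: μ ≠ 68.6 (one-sample t-test, two-sided).
t = (x̄ − μ₀)/(s/√n) = (70.1 − 68.6)/(4.03/√16) = 1.49
df = n − 1 = 15
Two-sided p-value ≈ 0.1573
Since p ≈ 0.1573 > α = 0.05, fail to reject H0; the evidence is not statistically significant.

1.49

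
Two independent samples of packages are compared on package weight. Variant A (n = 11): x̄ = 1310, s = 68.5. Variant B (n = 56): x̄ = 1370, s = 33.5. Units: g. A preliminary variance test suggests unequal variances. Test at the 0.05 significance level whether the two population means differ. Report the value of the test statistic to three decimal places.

Let group 1 = variant A, group 2 = variant B. H0: μ_1 = μ_2; H1: μ_1 ≠ μ_2 (Welch's two-sample t-test, two-sided).
t = (x̄_1 − x̄_2)/√(s_1²/n_1 + s_2²/n_2) = (1310 − 1370)/√(68.5²/11 + 33.5²/56) = -2.839
Welch–Satterthwaite df ≈ 10.96
Two-sided p-value ≈ 0.016
Since p ≈ 0.016 < α = 0.05, reject H0; the evidence is statistically significant.

-2.839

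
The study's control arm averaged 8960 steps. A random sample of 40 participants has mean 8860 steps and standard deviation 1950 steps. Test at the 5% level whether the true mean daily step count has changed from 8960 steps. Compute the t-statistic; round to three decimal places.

H0: μ = 8960; H1: μ ≠ 8960 (one-sample t-test, two-sided).
t = (x̄ − μ₀)/(s/√n) = (8860 − 8960)/(1950/√40) = -0.324
df = n − 1 = 39
Two-sided p-value ≈ 0.747
Since p ≈ 0.747 > α = 0.05, fail to reject H0; the data do not provide sufficient evidence against H0.

-0.324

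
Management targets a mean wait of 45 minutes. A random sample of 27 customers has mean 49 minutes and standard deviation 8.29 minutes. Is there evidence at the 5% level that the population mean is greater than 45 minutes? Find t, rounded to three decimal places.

H0: μ = 45; H1: μ > 45 (one-sample t-test, right-tailed).
t = (x̄ − μ₀)/(s/√n) = (49 − 45)/(8.29/√27) = 2.507
df = n − 1 = 26
p-value = P(T ≥ 2.507) ≈ 0.009
Since p ≈ 0.009 < α = 0.05, reject H0; the evidence is statistically significant.

2.507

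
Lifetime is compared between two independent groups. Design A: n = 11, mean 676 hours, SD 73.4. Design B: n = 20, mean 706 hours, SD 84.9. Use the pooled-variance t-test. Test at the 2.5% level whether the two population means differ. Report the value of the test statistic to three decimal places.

-0.985

Let group 1 = design A, group 2 = design B. H0: μ_1 = μ_2; H1: μ_1 ≠ μ_2 (two-sample pooled-variance t-test, two-sided).
s_p² = [(11−1)·73.4² + (20−1)·84.9²]/(11+20−2) = 6580.27
t = (676 − 706)/√[6580.27·(1/11 + 1/20)] = -0.985
df = n₁ + n₂ − 2 = 29
Two-sided p-value ≈ 0.3327
Since p ≈ 0.3327 > α = 0.025, fail to reject H0; the evidence is not statistically significant.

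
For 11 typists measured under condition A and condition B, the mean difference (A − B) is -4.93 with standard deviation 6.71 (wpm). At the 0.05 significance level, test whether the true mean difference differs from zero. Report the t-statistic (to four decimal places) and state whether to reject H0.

t = -2.4368; reject H0

H0: μ_d = 0; H1: μ_d ≠ 0 (paired t-test on the differences, two-sided).
t = d̄/(s_d/√n) = -4.93/(6.71/√11) = -2.4368
df = n − 1 = 10
Two-sided p-value ≈ 0.035
Since p ≈ 0.035 < α = 0.05, reject H0; the evidence is statistically significant.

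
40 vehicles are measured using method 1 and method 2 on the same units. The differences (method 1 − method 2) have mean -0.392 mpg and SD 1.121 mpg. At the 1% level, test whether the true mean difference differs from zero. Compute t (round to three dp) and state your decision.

t = -2.212; fail to reject H0

H0: μ_d = 0; H1: μ_d ≠ 0 (paired t-test on the differences, two-sided).
t = d̄/(s_d/√n) = -0.392/(1.121/√40) = -2.212
df = n − 1 = 39
Two-sided p-value ≈ 0.0329
Since p ≈ 0.0329 > α = 0.01, fail to reject H0; the evidence is not statistically significant.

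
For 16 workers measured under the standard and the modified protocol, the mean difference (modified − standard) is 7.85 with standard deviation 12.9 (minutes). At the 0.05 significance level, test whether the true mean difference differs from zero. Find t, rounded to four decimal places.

H0: μ_d = 0; H1: μ_d ≠ 0 (paired t-test on the differences, two-sided).
t = d̄/(s_d/√n) = 7.85/(12.9/√16) = 2.4341
df = n − 1 = 15
Two-sided p-value ≈ 0.028
Since p ≈ 0.028 < α = 0.05, reject H0; the data support H1.

2.4341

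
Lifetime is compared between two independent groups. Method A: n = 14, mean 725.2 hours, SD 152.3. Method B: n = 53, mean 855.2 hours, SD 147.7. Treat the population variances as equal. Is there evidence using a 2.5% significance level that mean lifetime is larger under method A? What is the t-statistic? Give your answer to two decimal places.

-2.91

Let group 1 = method A, group 2 = method B. H0: μ_1 = μ_2; H1: μ_1 > μ_2 (two-sample pooled-variance t-test, right-tailed).
s_p² = [(14−1)·152.3² + (53−1)·147.7²]/(14+53−2) = 22091.3
t = (725.2 − 855.2)/√[22091.3·(1/14 + 1/53)] = -2.91
df = n₁ + n₂ − 2 = 65
p-value = P(T ≥ -2.91) ≈ 0.9975
Since p ≈ 0.9975 > α = 0.025, fail to reject H0; the data do not provide sufficient evidence against H0.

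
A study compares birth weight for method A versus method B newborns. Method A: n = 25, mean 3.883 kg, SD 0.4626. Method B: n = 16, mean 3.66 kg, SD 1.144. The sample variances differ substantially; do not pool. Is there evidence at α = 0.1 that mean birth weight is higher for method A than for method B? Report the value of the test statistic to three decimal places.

0.742

Let group 1 = method A, group 2 = method B. H0: μ_1 = μ_2; H1: μ_1 > μ_2 (Welch's two-sample t-test, right-tailed).
t = (x̄_1 − x̄_2)/√(s_1²/n_1 + s_2²/n_2) = (3.883 − 3.66)/√(0.4626²/25 + 1.144²/16) = 0.742
Welch–Satterthwaite df ≈ 18.18
p-value = P(T ≥ 0.742) ≈ 0.2338
Since p ≈ 0.2338 > α = 0.1, fail to reject H0; the data do not provide sufficient evidence against H0.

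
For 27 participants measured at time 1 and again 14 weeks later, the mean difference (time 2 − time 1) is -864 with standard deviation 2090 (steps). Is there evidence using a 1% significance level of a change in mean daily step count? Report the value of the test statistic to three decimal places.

H0: μ_d = 0; H1: μ_d ≠ 0 (paired t-test on the differences, two-sided).
t = d̄/(s_d/√n) = -864/(2090/√27) = -2.148
df = n − 1 = 26
Two-sided p-value ≈ 0.041
Since p ≈ 0.041 > α = 0.01, fail to reject H0; the evidence is not statistically significant.

-2.148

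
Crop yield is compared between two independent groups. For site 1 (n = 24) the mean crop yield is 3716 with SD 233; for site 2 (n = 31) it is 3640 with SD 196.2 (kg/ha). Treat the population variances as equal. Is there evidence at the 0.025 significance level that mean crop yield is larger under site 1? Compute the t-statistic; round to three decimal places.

Let group 1 = site 1, group 2 = site 2. H0: μ_1 = μ_2; H1: μ_1 > μ_2 (two-sample pooled-variance t-test, right-tailed).
s_p² = [(24−1)·233² + (31−1)·196.2²]/(24+31−2) = 45348.7
t = (3716 − 3640)/√[45348.7·(1/24 + 1/31)] = 1.313
df = n₁ + n₂ − 2 = 53
p-value = P(T ≥ 1.313) ≈ 0.097
Since p ≈ 0.097 > α = 0.025, fail to reject H0; the data do not provide sufficient evidence against H0.

1.313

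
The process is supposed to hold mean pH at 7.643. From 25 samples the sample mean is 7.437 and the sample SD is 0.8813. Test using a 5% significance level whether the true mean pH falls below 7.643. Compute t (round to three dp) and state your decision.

t = -1.169; fail to reject H0

H0: μ = 7.643; H1: μ < 7.643 (one-sample t-test, left-tailed).
t = (x̄ − μ₀)/(s/√n) = (7.437 − 7.643)/(0.8813/√25) = -1.169
df = n − 1 = 24
p-value = P(T ≤ -1.169) ≈ 0.1270
Since p ≈ 0.1270 > α = 0.05, fail to reject H0; the evidence is not statistically significant.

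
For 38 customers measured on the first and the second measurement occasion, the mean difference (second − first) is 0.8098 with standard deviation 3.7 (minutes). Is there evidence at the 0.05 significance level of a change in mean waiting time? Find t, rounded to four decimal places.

1.3492

H0: μ_d = 0; H1: μ_d ≠ 0 (paired t-test on the differences, two-sided).
t = d̄/(s_d/√n) = 0.8098/(3.7/√38) = 1.3492
df = n − 1 = 37
Two-sided p-value ≈ 0.185
Since p ≈ 0.185 > α = 0.05, fail to reject H0; the data do not provide sufficient evidence against H0.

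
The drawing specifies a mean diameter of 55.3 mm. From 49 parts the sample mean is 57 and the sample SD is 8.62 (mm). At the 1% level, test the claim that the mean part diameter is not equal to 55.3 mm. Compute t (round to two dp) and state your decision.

t = 1.38; fail to reject H0

H0: μ = 55.3; H1: μ ≠ 55.3 (one-sample t-test, two-sided).
t = (x̄ − μ₀)/(s/√n) = (57 − 55.3)/(8.62/√49) = 1.38
df = n − 1 = 48
Two-sided p-value ≈ 0.1738
Since p ≈ 0.1738 > α = 0.01, fail to reject H0; the evidence is not statistically significant.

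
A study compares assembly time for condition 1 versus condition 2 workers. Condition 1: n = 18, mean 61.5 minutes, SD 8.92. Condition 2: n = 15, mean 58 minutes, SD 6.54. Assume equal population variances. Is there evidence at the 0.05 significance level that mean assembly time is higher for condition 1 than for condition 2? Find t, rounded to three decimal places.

1.262

Let group 1 = condition 1, group 2 = condition 2. H0: μ_1 = μ_2; H1: μ_1 > μ_2 (two-sample pooled-variance t-test, right-tailed).
s_p² = [(18−1)·8.92² + (15−1)·6.54²]/(18+15−2) = 62.9494
t = (61.5 − 58)/√[62.9494·(1/18 + 1/15)] = 1.262
df = n₁ + n₂ − 2 = 31
p-value = P(T ≥ 1.262) ≈ 0.1082
Since p ≈ 0.1082 > α = 0.05, fail to reject H0; the evidence is not statistically significant.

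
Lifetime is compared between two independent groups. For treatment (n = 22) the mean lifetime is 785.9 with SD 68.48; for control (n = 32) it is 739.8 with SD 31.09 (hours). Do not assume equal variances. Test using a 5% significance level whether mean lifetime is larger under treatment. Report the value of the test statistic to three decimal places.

2.955

Let group 1 = treatment, group 2 = control. H0: μ_1 = μ_2; H1: μ_1 > μ_2 (Welch's two-sample t-test, right-tailed).
t = (x̄_1 − x̄_2)/√(s_1²/n_1 + s_2²/n_2) = (785.9 − 739.8)/√(68.48²/22 + 31.09²/32) = 2.955
Welch–Satterthwaite df ≈ 27.01
p-value = P(T ≥ 2.955) ≈ 0.003
Since p ≈ 0.003 < α = 0.05, reject H0; the evidence is statistically significant.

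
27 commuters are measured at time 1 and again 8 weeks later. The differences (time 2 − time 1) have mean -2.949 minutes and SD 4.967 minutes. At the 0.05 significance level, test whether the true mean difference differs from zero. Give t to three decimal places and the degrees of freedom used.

t = -3.085, df = 26

H0: μ_d = 0; H1: μ_d ≠ 0 (paired t-test on the differences, two-sided).
t = d̄/(s_d/√n) = -2.949/(4.967/√27) = -3.085
df = n − 1 = 26
Two-sided p-value ≈ 0.0048
Since p ≈ 0.0048 < α = 0.05, reject H0; the data support H1.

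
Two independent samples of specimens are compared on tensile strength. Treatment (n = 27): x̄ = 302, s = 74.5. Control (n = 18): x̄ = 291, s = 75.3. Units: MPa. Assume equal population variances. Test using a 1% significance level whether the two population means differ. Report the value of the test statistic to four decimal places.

Let group 1 = treatment, group 2 = control. H0: μ_1 = μ_2; H1: μ_1 ≠ μ_2 (two-sample pooled-variance t-test, two-sided).
s_p² = [(27−1)·74.5² + (18−1)·75.3²]/(27+18−2) = 5597.63
t = (302 − 291)/√[5597.63·(1/27 + 1/18)] = 0.4832
df = n₁ + n₂ − 2 = 43
Two-sided p-value ≈ 0.6314
Since p ≈ 0.6314 > α = 0.01, fail to reject H0; the evidence is not statistically significant.

0.4832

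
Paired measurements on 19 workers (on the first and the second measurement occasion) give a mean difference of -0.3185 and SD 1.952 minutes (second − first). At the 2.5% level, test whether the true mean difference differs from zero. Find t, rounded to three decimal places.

-0.711

H0: μ_d = 0; H1: μ_d ≠ 0 (paired t-test on the differences, two-sided).
t = d̄/(s_d/√n) = -0.3185/(1.952/√19) = -0.711
df = n − 1 = 18
Two-sided p-value ≈ 0.4861
Since p ≈ 0.4861 > α = 0.025, fail to reject H0; the evidence is not statistically significant.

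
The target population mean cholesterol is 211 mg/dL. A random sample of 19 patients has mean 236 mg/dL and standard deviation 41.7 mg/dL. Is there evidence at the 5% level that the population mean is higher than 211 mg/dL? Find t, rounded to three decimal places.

2.613

H0: μ = 211; H1: μ > 211 (one-sample t-test, right-tailed).
t = (x̄ − μ₀)/(s/√n) = (236 − 211)/(41.7/√19) = 2.613
df = n − 1 = 18
p-value = P(T ≥ 2.613) ≈ 0.0088
Since p ≈ 0.0088 < α = 0.05, reject H0; the data support H1.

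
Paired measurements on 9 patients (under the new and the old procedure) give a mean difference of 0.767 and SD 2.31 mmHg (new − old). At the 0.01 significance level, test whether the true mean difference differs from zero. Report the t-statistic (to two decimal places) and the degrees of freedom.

H0: μ_d = 0; H1: μ_d ≠ 0 (paired t-test on the differences, two-sided).
t = d̄/(s_d/√n) = 0.767/(2.31/√9) = 1.00
df = n − 1 = 8
Two-sided p-value ≈ 0.3484
Since p ≈ 0.3484 > α = 0.01, fail to reject H0; the evidence is not statistically significant.

t = 1.00, df = 8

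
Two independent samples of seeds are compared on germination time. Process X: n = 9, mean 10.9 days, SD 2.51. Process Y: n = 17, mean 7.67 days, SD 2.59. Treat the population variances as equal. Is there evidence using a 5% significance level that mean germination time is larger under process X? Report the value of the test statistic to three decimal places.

3.056

Let group 1 = process X, group 2 = process Y. H0: μ_1 = μ_2; H1: μ_1 > μ_2 (two-sample pooled-variance t-test, right-tailed).
s_p² = [(9−1)·2.51² + (17−1)·2.59²]/(9+17−2) = 6.5721
t = (10.9 − 7.67)/√[6.5721·(1/9 + 1/17)] = 3.056
df = n₁ + n₂ − 2 = 24
p-value = P(T ≥ 3.056) ≈ 0.003
Since p ≈ 0.003 < α = 0.05, reject H0; the data support H1.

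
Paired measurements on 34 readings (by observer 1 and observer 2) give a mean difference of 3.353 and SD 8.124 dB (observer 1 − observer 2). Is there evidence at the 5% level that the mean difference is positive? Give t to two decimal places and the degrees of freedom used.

t = 2.41, df = 33

H0: μ_d = 0; H1: μ_d > 0 (paired t-test on the differences, right-tailed).
t = d̄/(s_d/√n) = 3.353/(8.124/√34) = 2.41
df = n − 1 = 33
p-value = P(T ≥ 2.41) ≈ 0.011
Since p ≈ 0.011 < α = 0.05, reject H0; the data support H1.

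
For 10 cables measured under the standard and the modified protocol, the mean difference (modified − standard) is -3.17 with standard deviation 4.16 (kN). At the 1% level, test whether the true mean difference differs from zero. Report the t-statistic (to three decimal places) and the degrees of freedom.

H0: μ_d = 0; H1: μ_d ≠ 0 (paired t-test on the differences, two-sided).
t = d̄/(s_d/√n) = -3.17/(4.16/√10) = -2.410
df = n − 1 = 9
Two-sided p-value ≈ 0.0393
Since p ≈ 0.0393 > α = 0.01, fail to reject H0; the evidence is not statistically significant.

t = -2.410, df = 9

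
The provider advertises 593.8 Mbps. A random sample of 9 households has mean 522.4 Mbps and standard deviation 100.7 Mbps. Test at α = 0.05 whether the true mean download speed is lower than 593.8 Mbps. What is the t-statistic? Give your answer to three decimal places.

-2.127

H0: μ = 593.8; H1: μ < 593.8 (one-sample t-test, left-tailed).
t = (x̄ − μ₀)/(s/√n) = (522.4 − 593.8)/(100.7/√9) = -2.127
df = n − 1 = 8
p-value = P(T ≤ -2.127) ≈ 0.0330
Since p ≈ 0.0330 < α = 0.05, reject H0; the data support H1.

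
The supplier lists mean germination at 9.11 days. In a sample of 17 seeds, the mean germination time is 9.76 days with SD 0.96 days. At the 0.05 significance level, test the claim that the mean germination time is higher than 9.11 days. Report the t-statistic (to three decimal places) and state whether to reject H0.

H0: μ = 9.11; H1: μ > 9.11 (one-sample t-test, right-tailed).
t = (x̄ − μ₀)/(s/√n) = (9.76 − 9.11)/(0.96/√17) = 2.792
df = n − 1 = 16
p-value = P(T ≥ 2.792) ≈ 0.0065
Since p ≈ 0.0065 < α = 0.05, reject H0; the evidence is statistically significant.

t = 2.792; reject H0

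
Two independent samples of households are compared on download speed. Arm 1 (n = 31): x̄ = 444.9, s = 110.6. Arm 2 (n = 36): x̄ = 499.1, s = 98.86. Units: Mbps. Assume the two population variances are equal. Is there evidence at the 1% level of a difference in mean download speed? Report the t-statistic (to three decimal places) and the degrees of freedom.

t = -2.118, df = 65

Let group 1 = arm 1, group 2 = arm 2. H0: μ_1 = μ_2; H1: μ_1 ≠ μ_2 (two-sample pooled-variance t-test, two-sided).
s_p² = [(31−1)·110.6² + (36−1)·98.86²]/(31+36−2) = 10908.3
t = (444.9 − 499.1)/√[10908.3·(1/31 + 1/36)] = -2.118
df = n₁ + n₂ − 2 = 65
Two-sided p-value ≈ 0.038
Since p ≈ 0.038 > α = 0.01, fail to reject H0; the evidence is not statistically significant.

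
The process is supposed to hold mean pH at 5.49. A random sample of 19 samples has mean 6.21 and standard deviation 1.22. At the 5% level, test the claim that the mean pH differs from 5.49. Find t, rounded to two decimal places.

H0: μ = 5.49; H1: μ ≠ 5.49 (one-sample t-test, two-sided).
t = (x̄ − μ₀)/(s/√n) = (6.21 − 5.49)/(1.22/√19) = 2.57
df = n − 1 = 18
Two-sided p-value ≈ 0.019
Since p ≈ 0.019 < α = 0.05, reject H0; the evidence is statistically significant.

2.57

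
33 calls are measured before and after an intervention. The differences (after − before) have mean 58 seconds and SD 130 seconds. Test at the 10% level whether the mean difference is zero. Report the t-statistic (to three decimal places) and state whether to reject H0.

t = 2.563; reject H0

H0: μ_d = 0; H1: μ_d ≠ 0 (paired t-test on the differences, two-sided).
t = d̄/(s_d/√n) = 58/(130/√33) = 2.563
df = n − 1 = 32
Two-sided p-value ≈ 0.015
Since p ≈ 0.015 < α = 0.1, reject H0; the data support H1.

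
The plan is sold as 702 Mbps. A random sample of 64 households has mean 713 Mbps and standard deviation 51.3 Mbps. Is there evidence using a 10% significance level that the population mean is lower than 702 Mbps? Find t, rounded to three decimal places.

H0: μ = 702; H1: μ < 702 (one-sample t-test, left-tailed).
t = (x̄ − μ₀)/(s/√n) = (713 − 702)/(51.3/√64) = 1.715
df = n − 1 = 63
p-value = P(T ≤ 1.715) ≈ 0.9544
Since p ≈ 0.9544 > α = 0.1, fail to reject H0; the evidence is not statistically significant.

1.715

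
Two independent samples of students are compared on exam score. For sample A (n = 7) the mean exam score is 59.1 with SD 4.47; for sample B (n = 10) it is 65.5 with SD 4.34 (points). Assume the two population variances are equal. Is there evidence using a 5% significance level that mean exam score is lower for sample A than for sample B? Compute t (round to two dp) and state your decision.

Let group 1 = sample A, group 2 = sample B. H0: μ_1 = μ_2; H1: μ_1 < μ_2 (two-sample pooled-variance t-test, left-tailed).
s_p² = [(7−1)·4.47² + (10−1)·4.34²]/(7+10−2) = 19.2937
t = (59.1 − 65.5)/√[19.2937·(1/7 + 1/10)] = -2.96
df = n₁ + n₂ − 2 = 15
p-value = P(T ≤ -2.96) ≈ 0.0049
Since p ≈ 0.0049 < α = 0.05, reject H0; the data support H1.

t = -2.96; reject H0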